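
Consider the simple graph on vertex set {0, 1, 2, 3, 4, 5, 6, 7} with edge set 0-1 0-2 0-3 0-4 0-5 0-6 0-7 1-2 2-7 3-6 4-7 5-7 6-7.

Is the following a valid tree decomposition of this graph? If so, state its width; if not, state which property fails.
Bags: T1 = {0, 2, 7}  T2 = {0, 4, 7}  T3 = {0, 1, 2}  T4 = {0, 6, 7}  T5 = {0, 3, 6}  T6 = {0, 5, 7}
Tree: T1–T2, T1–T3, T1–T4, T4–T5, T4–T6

Yes; width 2.

Checking the three conditions: (i) the bags cover all of {0, 1, 2, 3, 4, 5, 6, 7}; (ii) for each edge, some bag contains both endpoints; (iii) the bags containing any fixed vertex form a subtree. All hold, so the decomposition is valid with width 3 − 1 = 2.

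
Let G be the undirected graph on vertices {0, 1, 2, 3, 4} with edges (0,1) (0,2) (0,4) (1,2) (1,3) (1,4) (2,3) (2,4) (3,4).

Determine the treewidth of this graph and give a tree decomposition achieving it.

The largest bag has 4 vertices, giving width 3; this decomposition certifies tw(G) ≤ 3. For the lower bound, the 4 vertices {0, 1, 2, 4} are pairwise adjacent, and any tree decomposition puts a clique entirely inside one bag — forcing width ≥ 3. Therefore the treewidth is 3.

Treewidth 3.
Bags: B1 = {1, 2, 3, 4}  B2 = {0, 1, 2, 4}
Tree: B1–B2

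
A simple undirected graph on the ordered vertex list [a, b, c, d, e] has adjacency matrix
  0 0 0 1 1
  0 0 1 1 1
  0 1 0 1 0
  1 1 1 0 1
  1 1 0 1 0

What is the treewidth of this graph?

A width-2 tree decomposition is:
Bags: B1 = {b, d, e}  B2 = {a, d, e}  B3 = {b, c, d}
Tree: B1–B2, B1–B3
Each bag holds 3 vertices, so the decomposition has width 2, which upper-bounds the treewidth. On the other hand G contains the 3-clique {a, d, e}. A clique must lie in a single bag of any decomposition, so no decomposition can have width below 2. The upper and lower bounds meet at 2, so that is the treewidth.

2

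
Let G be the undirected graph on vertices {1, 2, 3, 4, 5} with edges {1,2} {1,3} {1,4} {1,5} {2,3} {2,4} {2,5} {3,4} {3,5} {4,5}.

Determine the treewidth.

A width-4 tree decomposition is:
Bags: B1 = {1, 2, 3, 4, 5}
Tree: (single bag)
A single bag containing all 5 vertices is trivially a valid decomposition of width 4. On the other hand G contains the 5-clique {1, 2, 3, 4, 5}. A clique must lie in a single bag of any decomposition, so no decomposition can have width below 4. Therefore the treewidth is 4.

4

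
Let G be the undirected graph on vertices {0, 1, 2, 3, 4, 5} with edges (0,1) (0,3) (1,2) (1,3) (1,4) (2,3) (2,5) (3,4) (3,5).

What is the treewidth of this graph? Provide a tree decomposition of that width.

Treewidth 2.
One optimal decomposition is:
Bags: B1 = {1, 2, 3}  B2 = {1, 3, 4}  B3 = {0, 1, 3}  B4 = {2, 3, 5}
Tree: B1–B2, B2–B3, B1–B4

The largest bag has 3 vertices, giving width 2; this decomposition certifies tw(G) ≤ 2. On the other hand G contains the 3-clique {0, 1, 3}. A clique must lie in a single bag of any decomposition, so no decomposition can have width below 2. The upper and lower bounds meet at 2, so that is the treewidth.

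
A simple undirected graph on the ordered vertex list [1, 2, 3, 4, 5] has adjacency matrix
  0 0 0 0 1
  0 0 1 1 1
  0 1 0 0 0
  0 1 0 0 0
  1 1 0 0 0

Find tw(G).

A width-1 tree decomposition is:
Bags: B1 = {2, 4}  B2 = {2, 3}  B3 = {2, 5}  B4 = {1, 5}
Tree: B1–B2, B1–B3, B3–B4
The largest bag has 2 vertices, giving width 1; this decomposition certifies tw(G) ≤ 1. Since G has at least one edge (e.g. 2–4), it is not an edgeless graph, so tw(G) ≥ 1. Hence tw(G) = 1 exactly.

1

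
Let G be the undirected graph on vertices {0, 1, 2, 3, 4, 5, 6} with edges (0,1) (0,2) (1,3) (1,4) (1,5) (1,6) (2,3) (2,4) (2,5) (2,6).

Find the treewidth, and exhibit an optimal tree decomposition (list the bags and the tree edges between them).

The largest bag has 3 vertices, giving width 2; this decomposition certifies tw(G) ≤ 2. The edges 1–5–2–4–1 form a cycle, so G is not a tree and its treewidth is at least 2. Combining the bounds, tw(G) = 2.

Treewidth 2.
One such decomposition:
Bags: B1 = {1, 2, 5}  B2 = {1, 2, 4}  B3 = {0, 1, 2}  B4 = {1, 2, 6}  B5 = {1, 2, 3}
Tree: B1–B2, B2–B3, B3–B4, B4–B5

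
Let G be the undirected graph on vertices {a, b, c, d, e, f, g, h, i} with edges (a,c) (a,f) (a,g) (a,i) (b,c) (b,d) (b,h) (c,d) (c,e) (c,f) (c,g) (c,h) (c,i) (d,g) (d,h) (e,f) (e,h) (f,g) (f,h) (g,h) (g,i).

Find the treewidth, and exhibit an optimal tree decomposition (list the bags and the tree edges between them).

Each bag holds 4 vertices, so the decomposition has width 3, which upper-bounds the treewidth. Conversely, {c, d, g, h} is a clique of size 4, and the vertices of any clique must share a bag in every tree decomposition; so some bag has ≥ 4 vertices and tw(G) ≥ 3. The upper and lower bounds meet at 3, so that is the treewidth.

Treewidth 3.
One such decomposition:
Bags: B1 = {c, f, g, h}  B2 = {c, e, f, h}  B3 = {a, c, f, g}  B4 = {c, d, g, h}  B5 = {a, c, g, i}  B6 = {b, c, d, h}
Tree: B1–B2, B1–B3, B1–B4, B3–B5, B4–B6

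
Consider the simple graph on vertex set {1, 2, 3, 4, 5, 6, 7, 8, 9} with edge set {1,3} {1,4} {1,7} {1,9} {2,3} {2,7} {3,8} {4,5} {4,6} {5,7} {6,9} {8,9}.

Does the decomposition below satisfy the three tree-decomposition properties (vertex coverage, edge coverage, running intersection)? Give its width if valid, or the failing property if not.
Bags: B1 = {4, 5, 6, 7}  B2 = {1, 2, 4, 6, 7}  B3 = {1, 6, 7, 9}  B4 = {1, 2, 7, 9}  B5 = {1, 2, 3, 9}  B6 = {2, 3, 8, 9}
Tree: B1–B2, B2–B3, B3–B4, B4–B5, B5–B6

No — bags containing vertex 2 are not connected in the tree.

A tree decomposition must satisfy three properties: every vertex lies in some bag; for every edge, both endpoints lie together in some bag; and for every vertex, the bags containing it form a connected subtree. Here bags containing vertex 2 are not connected in the tree, so the decomposition is invalid.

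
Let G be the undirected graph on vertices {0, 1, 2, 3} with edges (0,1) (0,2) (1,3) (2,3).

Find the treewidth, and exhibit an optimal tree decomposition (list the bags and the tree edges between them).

Every bag has size at most 3, so the width is 3 − 1 = 2 and tw(G) ≤ 2. Since 2–3–1–0–2 is a cycle in G, G is not acyclic. Forests are exactly the graphs of treewidth ≤ 1, so tw(G) ≥ 2. Combining the bounds, tw(G) = 2.

Treewidth 2.
One such decomposition:
Bags: B1 = {1, 2, 3}  B2 = {0, 1, 2}
Tree: B1–B2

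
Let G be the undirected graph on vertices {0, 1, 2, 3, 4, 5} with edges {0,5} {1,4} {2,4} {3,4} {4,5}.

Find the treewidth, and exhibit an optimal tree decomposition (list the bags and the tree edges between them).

Treewidth 1.
One such decomposition:
Bags: B1 = {4, 5}  B2 = {3, 4}  B3 = {0, 5}  B4 = {2, 4}  B5 = {1, 4}
Tree: B1–B2, B1–B3, B2–B4, B1–B5

Every bag has size at most 2, so the width is 2 − 1 = 1 and tw(G) ≤ 1. Any graph with an edge has treewidth ≥ 1, and G has the edge 4–5. Combining the bounds, tw(G) = 1.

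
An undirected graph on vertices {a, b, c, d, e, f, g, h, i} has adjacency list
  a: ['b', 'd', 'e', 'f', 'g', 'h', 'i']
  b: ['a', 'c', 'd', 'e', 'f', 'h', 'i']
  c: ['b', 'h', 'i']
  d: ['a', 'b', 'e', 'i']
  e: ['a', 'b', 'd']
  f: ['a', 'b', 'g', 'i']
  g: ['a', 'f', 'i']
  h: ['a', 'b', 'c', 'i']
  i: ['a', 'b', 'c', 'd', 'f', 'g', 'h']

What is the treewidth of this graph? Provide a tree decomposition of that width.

The largest bag has 4 vertices, giving width 3; this decomposition certifies tw(G) ≤ 3. For the lower bound, the 4 vertices {a, f, g, i} are pairwise adjacent, and any tree decomposition puts a clique entirely inside one bag — forcing width ≥ 3. Therefore the treewidth is 3.

Treewidth 3.
Bags: B1 = {a, b, h, i}  B2 = {a, b, f, i}  B3 = {b, c, h, i}  B4 = {a, b, d, i}  B5 = {a, b, d, e}  B6 = {a, f, g, i}
Tree: B1–B2, B1–B3, B2–B4, B4–B5, B2–B6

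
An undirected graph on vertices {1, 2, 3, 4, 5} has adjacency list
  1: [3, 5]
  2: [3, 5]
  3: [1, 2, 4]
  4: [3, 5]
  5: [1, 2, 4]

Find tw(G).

A width-2 tree decomposition is:
Bags: B1 = {2, 3, 5}  B2 = {1, 3, 5}  B3 = {3, 4, 5}
Tree: B1–B2, B2–B3
Every bag has size at most 3, so the width is 3 − 1 = 2 and tw(G) ≤ 2. For the lower bound, G contains the cycle 5–2–3–1–5, so G is not a forest; only forests have treewidth ≤ 1, hence tw(G) ≥ 2. Therefore the treewidth is 2.

2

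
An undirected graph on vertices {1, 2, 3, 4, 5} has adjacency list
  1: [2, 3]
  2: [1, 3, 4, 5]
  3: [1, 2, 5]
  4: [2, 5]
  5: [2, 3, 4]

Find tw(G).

A width-2 tree decomposition is:
Bags: B1 = {2, 3, 5}  B2 = {2, 4, 5}  B3 = {1, 2, 3}
Tree: B1–B2, B1–B3
Each bag holds 3 vertices, so the decomposition has width 2, which upper-bounds the treewidth. On the other hand G contains the 3-clique {1, 2, 3}. A clique must lie in a single bag of any decomposition, so no decomposition can have width below 2. The upper and lower bounds meet at 2, so that is the treewidth.

2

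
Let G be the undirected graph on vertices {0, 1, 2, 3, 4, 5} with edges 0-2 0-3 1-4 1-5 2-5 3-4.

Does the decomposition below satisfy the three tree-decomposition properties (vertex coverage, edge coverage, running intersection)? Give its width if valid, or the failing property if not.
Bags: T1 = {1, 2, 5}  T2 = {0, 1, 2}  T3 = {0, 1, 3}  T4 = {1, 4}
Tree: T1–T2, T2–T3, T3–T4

No — edge (3,4) lies in no bag.

A tree decomposition must satisfy three properties: every vertex lies in some bag; for every edge, both endpoints lie together in some bag; and for every vertex, the bags containing it form a connected subtree. Here edge (3,4) lies in no bag, so the decomposition is invalid.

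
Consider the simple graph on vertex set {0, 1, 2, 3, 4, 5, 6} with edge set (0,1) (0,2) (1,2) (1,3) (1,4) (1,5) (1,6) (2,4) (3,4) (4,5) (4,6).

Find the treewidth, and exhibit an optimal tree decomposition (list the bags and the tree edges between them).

Treewidth 2.
One such decomposition:
Bags: B1 = {1, 4, 6}  B2 = {1, 4, 5}  B3 = {1, 2, 4}  B4 = {1, 3, 4}  B5 = {0, 1, 2}
Tree: B1–B2, B2–B3, B3–B4, B3–B5

Every bag has size at most 3, so the width is 3 − 1 = 2 and tw(G) ≤ 2. Conversely, {0, 1, 2} is a clique of size 3, and the vertices of any clique must share a bag in every tree decomposition; so some bag has ≥ 3 vertices and tw(G) ≥ 2. Hence tw(G) = 2 exactly.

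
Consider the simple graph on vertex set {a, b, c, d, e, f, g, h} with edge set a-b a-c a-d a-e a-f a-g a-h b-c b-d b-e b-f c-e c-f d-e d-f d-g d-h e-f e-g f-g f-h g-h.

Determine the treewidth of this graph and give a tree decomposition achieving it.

Every bag has size at most 5, so the width is 5 − 1 = 4 and tw(G) ≤ 4. On the other hand G contains the 5-clique {a, d, e, f, g}. A clique must lie in a single bag of any decomposition, so no decomposition can have width below 4. Combining the bounds, tw(G) = 4.

Treewidth 4.
One optimal decomposition is:
Bags: B1 = {a, b, d, e, f}  B2 = {a, d, e, f, g}  B3 = {a, b, c, e, f}  B4 = {a, d, f, g, h}
Tree: B1–B2, B1–B3, B2–B4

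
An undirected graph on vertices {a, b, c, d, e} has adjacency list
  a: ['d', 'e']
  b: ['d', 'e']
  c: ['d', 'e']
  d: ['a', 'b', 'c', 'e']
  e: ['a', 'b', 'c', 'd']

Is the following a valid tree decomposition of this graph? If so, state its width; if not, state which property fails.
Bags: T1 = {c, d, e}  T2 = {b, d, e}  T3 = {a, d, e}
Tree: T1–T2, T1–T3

Yes; width 2.

Checking the three conditions: (i) the bags cover all of {a, b, c, d, e}; (ii) for each edge, some bag contains both endpoints; (iii) the bags containing any fixed vertex form a subtree. All hold, so the decomposition is valid with width 3 − 1 = 2.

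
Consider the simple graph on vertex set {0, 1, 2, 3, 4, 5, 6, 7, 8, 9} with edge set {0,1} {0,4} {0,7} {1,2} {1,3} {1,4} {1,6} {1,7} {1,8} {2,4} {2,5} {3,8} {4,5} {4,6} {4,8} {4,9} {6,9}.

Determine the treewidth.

2

A width-2 tree decomposition is:
Bags: B1 = {1, 4, 6}  B2 = {1, 4, 8}  B3 = {0, 1, 4}  B4 = {1, 3, 8}  B5 = {4, 6, 9}  B6 = {1, 2, 4}  B7 = {2, 4, 5}  B8 = {0, 1, 7}
Tree: B1–B2, B2–B3, B2–B4, B1–B5, B2–B6, B6–B7, B3–B8
The largest bag has 3 vertices, giving width 2; this decomposition certifies tw(G) ≤ 2. On the other hand G contains the 3-clique {1, 3, 8}. A clique must lie in a single bag of any decomposition, so no decomposition can have width below 2. Therefore the treewidth is 2.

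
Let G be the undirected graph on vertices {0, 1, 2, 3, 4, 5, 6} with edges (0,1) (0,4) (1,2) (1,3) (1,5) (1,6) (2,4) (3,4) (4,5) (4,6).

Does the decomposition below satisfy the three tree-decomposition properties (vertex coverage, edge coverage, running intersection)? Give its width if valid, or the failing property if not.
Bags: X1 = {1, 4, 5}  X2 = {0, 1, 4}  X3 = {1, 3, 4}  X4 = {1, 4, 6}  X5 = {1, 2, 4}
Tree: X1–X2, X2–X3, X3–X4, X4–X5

Yes; width 2.

Checking the three conditions: (i) the bags cover all of {0, 1, 2, 3, 4, 5, 6}; (ii) for each edge, some bag contains both endpoints; (iii) the bags containing any fixed vertex form a subtree. All hold, so the decomposition is valid with width 3 − 1 = 2.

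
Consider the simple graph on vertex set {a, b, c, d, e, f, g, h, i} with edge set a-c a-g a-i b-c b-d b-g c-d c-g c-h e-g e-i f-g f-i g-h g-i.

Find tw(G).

A width-2 tree decomposition is:
Bags: B1 = {a, c, g}  B2 = {a, g, i}  B3 = {e, g, i}  B4 = {b, c, g}  B5 = {b, c, d}  B6 = {c, g, h}  B7 = {f, g, i}
Tree: B1–B2, B2–B3, B1–B4, B4–B5, B1–B6, B2–B7
Every bag has size at most 3, so the width is 3 − 1 = 2 and tw(G) ≤ 2. On the other hand G contains the 3-clique {b, c, d}. A clique must lie in a single bag of any decomposition, so no decomposition can have width below 2. Therefore the treewidth is 2.

2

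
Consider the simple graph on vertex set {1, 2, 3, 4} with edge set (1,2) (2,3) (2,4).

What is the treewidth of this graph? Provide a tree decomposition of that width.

Each bag holds 2 vertices, so the decomposition has width 1, which upper-bounds the treewidth. Since G has at least one edge (e.g. 2–3), it is not an edgeless graph, so tw(G) ≥ 1. Therefore the treewidth is 1.

Treewidth 1.
One such decomposition:
Bags: B1 = {2, 3}  B2 = {2, 4}  B3 = {1, 2}
Tree: B1–B2, B2–B3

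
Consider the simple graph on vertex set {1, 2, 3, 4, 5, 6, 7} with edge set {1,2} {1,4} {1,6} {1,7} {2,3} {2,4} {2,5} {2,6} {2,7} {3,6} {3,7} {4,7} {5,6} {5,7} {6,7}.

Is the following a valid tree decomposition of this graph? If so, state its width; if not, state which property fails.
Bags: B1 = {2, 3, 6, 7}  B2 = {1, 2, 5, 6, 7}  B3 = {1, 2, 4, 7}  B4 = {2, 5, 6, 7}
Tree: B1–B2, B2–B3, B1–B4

A tree decomposition must satisfy three properties: every vertex lies in some bag; for every edge, both endpoints lie together in some bag; and for every vertex, the bags containing it form a connected subtree. Here bags containing vertex 5 are not connected in the tree, so the decomposition is invalid.

No — bags containing vertex 5 are not connected in the tree.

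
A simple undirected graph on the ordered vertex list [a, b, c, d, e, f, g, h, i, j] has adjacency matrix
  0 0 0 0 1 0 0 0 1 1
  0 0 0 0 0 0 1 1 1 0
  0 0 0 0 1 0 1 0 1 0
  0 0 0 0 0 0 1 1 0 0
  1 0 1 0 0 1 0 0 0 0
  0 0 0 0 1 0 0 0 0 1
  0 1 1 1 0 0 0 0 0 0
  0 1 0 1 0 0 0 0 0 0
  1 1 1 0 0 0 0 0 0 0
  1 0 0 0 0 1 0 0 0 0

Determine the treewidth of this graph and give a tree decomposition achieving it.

Treewidth 2.
One such decomposition:
Bags: B1 = {a, f, j}  B2 = {a, e, f}  B3 = {a, e, i}  B4 = {c, e, i}  B5 = {b, c, i}  B6 = {b, c, g}  B7 = {b, g, h}  B8 = {d, g, h}
Tree: B1–B2, B2–B3, B3–B4, B4–B5, B5–B6, B6–B7, B7–B8

Every bag has size at most 3, so the width is 3 − 1 = 2 and tw(G) ≤ 2. The edges j–f–e–a–j form a cycle, so G is not a tree and its treewidth is at least 2. Therefore the treewidth is 2.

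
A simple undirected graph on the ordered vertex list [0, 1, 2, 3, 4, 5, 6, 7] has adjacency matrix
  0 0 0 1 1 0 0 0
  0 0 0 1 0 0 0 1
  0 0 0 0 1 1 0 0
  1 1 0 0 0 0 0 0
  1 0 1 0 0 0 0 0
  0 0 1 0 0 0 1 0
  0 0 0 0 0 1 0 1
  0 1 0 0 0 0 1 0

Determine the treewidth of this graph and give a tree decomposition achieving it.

Treewidth 2.
Bags: B1 = {0, 3, 4}  B2 = {1, 3, 4}  B3 = {1, 4, 7}  B4 = {4, 6, 7}  B5 = {4, 5, 6}  B6 = {2, 4, 5}
Tree: B1–B2, B2–B3, B3–B4, B4–B5, B5–B6

Every bag has size at most 3, so the width is 3 − 1 = 2 and tw(G) ≤ 2. For the lower bound, G contains the cycle 4–0–3–1–7–6–5–2–4, so G is not a forest; only forests have treewidth ≤ 1, hence tw(G) ≥ 2. Hence tw(G) = 2 exactly.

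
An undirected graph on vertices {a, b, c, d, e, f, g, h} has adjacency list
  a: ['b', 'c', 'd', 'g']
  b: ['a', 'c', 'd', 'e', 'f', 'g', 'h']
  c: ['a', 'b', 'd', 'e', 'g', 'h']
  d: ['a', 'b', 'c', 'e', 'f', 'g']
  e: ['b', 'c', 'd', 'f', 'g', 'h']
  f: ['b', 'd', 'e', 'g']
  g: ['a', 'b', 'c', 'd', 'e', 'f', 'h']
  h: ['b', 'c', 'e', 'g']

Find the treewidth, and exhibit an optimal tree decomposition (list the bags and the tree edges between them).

Each bag holds 5 vertices, so the decomposition has width 4, which upper-bounds the treewidth. On the other hand G contains the 5-clique {b, c, d, e, g}. A clique must lie in a single bag of any decomposition, so no decomposition can have width below 4. Therefore the treewidth is 4.

Treewidth 4.
One optimal decomposition is:
Bags: B1 = {b, c, d, e, g}  B2 = {b, d, e, f, g}  B3 = {a, b, c, d, g}  B4 = {b, c, e, g, h}
Tree: B1–B2, B1–B3, B1–B4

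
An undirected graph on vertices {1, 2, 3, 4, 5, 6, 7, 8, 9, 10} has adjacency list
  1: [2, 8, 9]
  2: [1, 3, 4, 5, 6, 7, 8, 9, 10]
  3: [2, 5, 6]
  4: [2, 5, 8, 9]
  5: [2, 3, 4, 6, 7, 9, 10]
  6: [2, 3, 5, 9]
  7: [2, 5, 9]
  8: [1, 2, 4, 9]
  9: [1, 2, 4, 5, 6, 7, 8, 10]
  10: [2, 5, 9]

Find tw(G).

3

A width-3 tree decomposition is:
Bags: B1 = {2, 5, 6, 9}  B2 = {2, 4, 5, 9}  B3 = {2, 3, 5, 6}  B4 = {2, 4, 8, 9}  B5 = {2, 5, 9, 10}  B6 = {1, 2, 8, 9}  B7 = {2, 5, 7, 9}
Tree: B1–B2, B1–B3, B2–B4, B1–B5, B4–B6, B5–B7
The largest bag has 4 vertices, giving width 3; this decomposition certifies tw(G) ≤ 3. Conversely, {1, 2, 8, 9} is a clique of size 4, and the vertices of any clique must share a bag in every tree decomposition; so some bag has ≥ 4 vertices and tw(G) ≥ 3. Combining the bounds, tw(G) = 3.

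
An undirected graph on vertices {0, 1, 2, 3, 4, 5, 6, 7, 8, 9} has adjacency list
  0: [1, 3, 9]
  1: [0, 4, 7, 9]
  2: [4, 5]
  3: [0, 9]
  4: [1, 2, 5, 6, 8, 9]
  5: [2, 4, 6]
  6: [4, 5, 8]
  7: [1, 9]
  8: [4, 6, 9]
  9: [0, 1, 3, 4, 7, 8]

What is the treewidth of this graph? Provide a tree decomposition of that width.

Every bag has size at most 3, so the width is 3 − 1 = 2 and tw(G) ≤ 2. On the other hand G contains the 3-clique {0, 1, 9}. A clique must lie in a single bag of any decomposition, so no decomposition can have width below 2. Therefore the treewidth is 2.

Treewidth 2.
One optimal decomposition is:
Bags: B1 = {1, 4, 9}  B2 = {4, 8, 9}  B3 = {0, 1, 9}  B4 = {4, 6, 8}  B5 = {4, 5, 6}  B6 = {1, 7, 9}  B7 = {0, 3, 9}  B8 = {2, 4, 5}
Tree: B1–B2, B1–B3, B2–B4, B4–B5, B3–B6, B3–B7, B5–B8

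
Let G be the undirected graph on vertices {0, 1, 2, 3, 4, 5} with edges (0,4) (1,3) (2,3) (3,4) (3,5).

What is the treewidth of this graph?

1

A width-1 tree decomposition is:
Bags: B1 = {3, 5}  B2 = {3, 4}  B3 = {1, 3}  B4 = {2, 3}  B5 = {0, 4}
Tree: B1–B2, B2–B3, B2–B4, B2–B5
Every bag has size at most 2, so the width is 2 − 1 = 1 and tw(G) ≤ 1. G has an edge, so its treewidth is at least 1. Therefore the treewidth is 1.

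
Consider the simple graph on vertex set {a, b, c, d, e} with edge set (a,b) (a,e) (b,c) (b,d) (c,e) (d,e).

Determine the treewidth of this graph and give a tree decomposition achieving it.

Each bag holds 3 vertices, so the decomposition has width 2, which upper-bounds the treewidth. Since a–e–c–b–a is a cycle in G, G is not acyclic. Forests are exactly the graphs of treewidth ≤ 1, so tw(G) ≥ 2. The upper and lower bounds meet at 2, so that is the treewidth.

Treewidth 2.
Bags: B1 = {a, b, e}  B2 = {b, c, e}  B3 = {b, d, e}
Tree: B1–B2, B2–B3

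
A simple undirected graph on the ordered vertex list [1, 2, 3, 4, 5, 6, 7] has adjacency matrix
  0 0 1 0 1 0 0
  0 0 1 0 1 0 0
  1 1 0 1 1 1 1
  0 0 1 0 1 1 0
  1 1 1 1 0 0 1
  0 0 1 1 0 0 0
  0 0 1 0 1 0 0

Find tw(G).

A width-2 tree decomposition is:
Bags: B1 = {2, 3, 5}  B2 = {3, 4, 5}  B3 = {1, 3, 5}  B4 = {3, 4, 6}  B5 = {3, 5, 7}
Tree: B1–B2, B2–B3, B2–B4, B3–B5
Every bag has size at most 3, so the width is 3 − 1 = 2 and tw(G) ≤ 2. On the other hand G contains the 3-clique {1, 3, 5}. A clique must lie in a single bag of any decomposition, so no decomposition can have width below 2. Hence tw(G) = 2 exactly.

2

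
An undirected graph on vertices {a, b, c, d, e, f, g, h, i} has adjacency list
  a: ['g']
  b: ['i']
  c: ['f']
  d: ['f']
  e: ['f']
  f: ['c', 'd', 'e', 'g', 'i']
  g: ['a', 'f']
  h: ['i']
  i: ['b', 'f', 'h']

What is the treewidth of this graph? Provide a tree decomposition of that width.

Treewidth 1.
One such decomposition:
Bags: B1 = {e, f}  B2 = {f, i}  B3 = {b, i}  B4 = {f, g}  B5 = {h, i}  B6 = {c, f}  B7 = {d, f}  B8 = {a, g}
Tree: B1–B2, B2–B3, B2–B4, B3–B5, B4–B6, B2–B7, B4–B8

Each bag holds 2 vertices, so the decomposition has width 1, which upper-bounds the treewidth. Since G has at least one edge (e.g. e–f), it is not an edgeless graph, so tw(G) ≥ 1. Hence tw(G) = 1 exactly.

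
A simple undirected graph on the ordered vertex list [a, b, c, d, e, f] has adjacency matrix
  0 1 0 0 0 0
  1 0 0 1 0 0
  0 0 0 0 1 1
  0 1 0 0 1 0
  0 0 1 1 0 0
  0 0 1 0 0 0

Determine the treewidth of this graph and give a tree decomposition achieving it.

Treewidth 1.
Bags: B1 = {b, d}  B2 = {d, e}  B3 = {a, b}  B4 = {c, e}  B5 = {c, f}
Tree: B1–B2, B1–B3, B2–B4, B4–B5

Every bag has size at most 2, so the width is 2 − 1 = 1 and tw(G) ≤ 1. Since G has at least one edge (e.g. d–b), it is not an edgeless graph, so tw(G) ≥ 1. The upper and lower bounds meet at 1, so that is the treewidth.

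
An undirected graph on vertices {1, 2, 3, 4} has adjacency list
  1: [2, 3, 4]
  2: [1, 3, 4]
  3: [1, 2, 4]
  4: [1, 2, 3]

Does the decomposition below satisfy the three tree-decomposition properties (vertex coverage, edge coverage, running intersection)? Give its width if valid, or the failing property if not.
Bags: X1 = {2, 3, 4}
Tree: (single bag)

A tree decomposition must satisfy three properties: every vertex lies in some bag; for every edge, both endpoints lie together in some bag; and for every vertex, the bags containing it form a connected subtree. Here vertex 1 appears in no bag, so the decomposition is invalid.

No — vertex 1 appears in no bag.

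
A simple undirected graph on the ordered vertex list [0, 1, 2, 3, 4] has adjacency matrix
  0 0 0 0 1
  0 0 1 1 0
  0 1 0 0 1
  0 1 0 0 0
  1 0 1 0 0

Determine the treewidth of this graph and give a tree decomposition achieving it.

Treewidth 1.
One optimal decomposition is:
Bags: B1 = {0, 4}  B2 = {2, 4}  B3 = {1, 2}  B4 = {1, 3}
Tree: B1–B2, B2–B3, B3–B4

Each bag holds 2 vertices, so the decomposition has width 1, which upper-bounds the treewidth. G has an edge, so its treewidth is at least 1. Hence tw(G) = 1 exactly.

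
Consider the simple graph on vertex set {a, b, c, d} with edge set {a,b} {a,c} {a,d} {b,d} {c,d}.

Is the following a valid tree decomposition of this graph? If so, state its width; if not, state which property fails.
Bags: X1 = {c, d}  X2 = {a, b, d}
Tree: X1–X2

A tree decomposition must satisfy three properties: every vertex lies in some bag; for every edge, both endpoints lie together in some bag; and for every vertex, the bags containing it form a connected subtree. Here edge (a,c) lies in no bag, so the decomposition is invalid.

No — edge (a,c) lies in no bag.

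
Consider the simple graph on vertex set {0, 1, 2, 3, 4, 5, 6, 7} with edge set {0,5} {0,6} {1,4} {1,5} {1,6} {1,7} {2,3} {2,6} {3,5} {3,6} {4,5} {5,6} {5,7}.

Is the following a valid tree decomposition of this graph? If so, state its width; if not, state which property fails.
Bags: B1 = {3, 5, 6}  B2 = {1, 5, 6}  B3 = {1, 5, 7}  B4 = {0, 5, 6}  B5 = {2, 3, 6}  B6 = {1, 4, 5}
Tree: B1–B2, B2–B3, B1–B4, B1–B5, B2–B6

Every vertex of G appears in some bag (union = {0, 1, 2, 3, 4, 5, 6, 7}); every edge is covered by a bag; and for each vertex v the set of bags containing v is connected in the bag tree. The decomposition is therefore valid. The largest bag has 3 vertices, so the width is 2.

Yes; width 2.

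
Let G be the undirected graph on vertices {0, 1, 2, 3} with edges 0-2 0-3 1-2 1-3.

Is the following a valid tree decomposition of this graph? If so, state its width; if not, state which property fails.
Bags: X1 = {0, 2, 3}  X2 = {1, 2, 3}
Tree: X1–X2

Yes; width 2.

Checking the three conditions: (i) the bags cover all of {0, 1, 2, 3}; (ii) for each edge, some bag contains both endpoints; (iii) the bags containing any fixed vertex form a subtree. All hold, so the decomposition is valid with width 3 − 1 = 2.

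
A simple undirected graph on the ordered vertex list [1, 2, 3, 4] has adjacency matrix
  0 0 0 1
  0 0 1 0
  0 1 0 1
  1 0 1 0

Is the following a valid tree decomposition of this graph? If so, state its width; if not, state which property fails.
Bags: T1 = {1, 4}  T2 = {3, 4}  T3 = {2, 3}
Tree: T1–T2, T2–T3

Checking the three conditions: (i) the bags cover all of {1, 2, 3, 4}; (ii) for each edge, some bag contains both endpoints; (iii) the bags containing any fixed vertex form a subtree. All hold, so the decomposition is valid with width 2 − 1 = 1.

Yes; width 1.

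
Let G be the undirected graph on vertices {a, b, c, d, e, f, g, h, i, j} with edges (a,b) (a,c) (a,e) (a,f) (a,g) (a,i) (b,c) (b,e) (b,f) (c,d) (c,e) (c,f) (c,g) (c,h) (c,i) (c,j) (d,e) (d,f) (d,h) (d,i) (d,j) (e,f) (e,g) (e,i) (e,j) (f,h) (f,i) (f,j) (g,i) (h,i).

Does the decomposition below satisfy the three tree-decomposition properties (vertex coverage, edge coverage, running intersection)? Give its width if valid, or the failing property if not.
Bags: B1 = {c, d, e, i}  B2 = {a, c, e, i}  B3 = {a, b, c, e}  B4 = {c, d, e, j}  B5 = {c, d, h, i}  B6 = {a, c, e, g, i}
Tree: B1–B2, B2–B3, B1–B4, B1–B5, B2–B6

No — vertex f appears in no bag.

A tree decomposition must satisfy three properties: every vertex lies in some bag; for every edge, both endpoints lie together in some bag; and for every vertex, the bags containing it form a connected subtree. Here vertex f appears in no bag, so the decomposition is invalid.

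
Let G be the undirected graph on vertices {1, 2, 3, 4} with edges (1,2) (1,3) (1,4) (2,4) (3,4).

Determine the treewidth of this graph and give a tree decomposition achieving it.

Treewidth 2.
Bags: B1 = {1, 2, 4}  B2 = {1, 3, 4}
Tree: B1–B2

Each bag holds 3 vertices, so the decomposition has width 2, which upper-bounds the treewidth. Conversely, {1, 2, 4} is a clique of size 3, and the vertices of any clique must share a bag in every tree decomposition; so some bag has ≥ 3 vertices and tw(G) ≥ 2. Hence tw(G) = 2 exactly.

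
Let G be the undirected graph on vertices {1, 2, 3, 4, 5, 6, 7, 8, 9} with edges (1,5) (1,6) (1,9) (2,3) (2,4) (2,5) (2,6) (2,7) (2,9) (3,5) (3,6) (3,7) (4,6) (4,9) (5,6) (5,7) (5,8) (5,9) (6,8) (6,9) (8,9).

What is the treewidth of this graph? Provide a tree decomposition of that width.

The largest bag has 4 vertices, giving width 3; this decomposition certifies tw(G) ≤ 3. On the other hand G contains the 4-clique {2, 4, 6, 9}. A clique must lie in a single bag of any decomposition, so no decomposition can have width below 3. Combining the bounds, tw(G) = 3.

Treewidth 3.
One optimal decomposition is:
Bags: B1 = {2, 3, 5, 6}  B2 = {2, 3, 5, 7}  B3 = {2, 5, 6, 9}  B4 = {5, 6, 8, 9}  B5 = {1, 5, 6, 9}  B6 = {2, 4, 6, 9}
Tree: B1–B2, B1–B3, B3–B4, B3–B5, B3–B6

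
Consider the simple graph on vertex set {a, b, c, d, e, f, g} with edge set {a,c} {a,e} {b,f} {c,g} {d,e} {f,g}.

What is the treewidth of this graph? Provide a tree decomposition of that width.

Treewidth 1.
One optimal decomposition is:
Bags: B1 = {b, f}  B2 = {f, g}  B3 = {c, g}  B4 = {a, c}  B5 = {a, e}  B6 = {d, e}
Tree: B1–B2, B2–B3, B3–B4, B4–B5, B5–B6

Every bag has size at most 2, so the width is 2 − 1 = 1 and tw(G) ≤ 1. G has an edge, so its treewidth is at least 1. Therefore the treewidth is 1.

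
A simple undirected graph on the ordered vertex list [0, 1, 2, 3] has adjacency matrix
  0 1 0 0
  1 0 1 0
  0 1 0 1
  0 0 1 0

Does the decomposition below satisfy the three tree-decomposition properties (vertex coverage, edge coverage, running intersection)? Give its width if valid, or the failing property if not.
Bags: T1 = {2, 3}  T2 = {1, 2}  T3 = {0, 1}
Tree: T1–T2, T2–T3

Every vertex of G appears in some bag (union = {0, 1, 2, 3}); every edge is covered by a bag; and for each vertex v the set of bags containing v is connected in the bag tree. The decomposition is therefore valid. The largest bag has 2 vertices, so the width is 1.

Yes; width 1.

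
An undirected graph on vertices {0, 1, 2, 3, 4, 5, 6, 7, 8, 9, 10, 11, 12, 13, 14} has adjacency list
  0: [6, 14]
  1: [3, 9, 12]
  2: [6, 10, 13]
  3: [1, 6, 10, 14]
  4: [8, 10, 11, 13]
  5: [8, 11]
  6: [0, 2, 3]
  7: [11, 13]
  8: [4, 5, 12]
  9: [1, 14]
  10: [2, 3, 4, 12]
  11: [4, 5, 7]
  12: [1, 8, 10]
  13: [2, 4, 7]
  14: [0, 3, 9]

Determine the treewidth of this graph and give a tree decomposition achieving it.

Treewidth 3.
Bags: B1 = {0, 6, 9, 14}  B2 = {3, 6, 9, 14}  B3 = {1, 3, 6, 9}  B4 = {1, 2, 3, 6}  B5 = {1, 2, 3, 10}  B6 = {1, 2, 10, 12}  B7 = {2, 10, 12, 13}  B8 = {4, 10, 12, 13}  B9 = {4, 8, 12, 13}  B10 = {4, 7, 8, 13}  B11 = {4, 7, 8, 11}  B12 = {5, 7, 8, 11}
Tree: B1–B2, B2–B3, B3–B4, B4–B5, B5–B6, B6–B7, B7–B8, B8–B9, B9–B10, B10–B11, B11–B12

Each bag holds 4 vertices, so the decomposition has width 3, which upper-bounds the treewidth. For the lower bound: the 4 vertex sets {0,9,14}, {6}, {3}, {1,2,10,12} are disjoint, each induces a connected subgraph, and every pair is joined by at least one edge of G. Contracting each set to a single vertex therefore yields K_{4} as a minor, and since treewidth is minor-monotone, tw(G) ≥ tw(K_{4}) = 3. Hence tw(G) = 3 exactly.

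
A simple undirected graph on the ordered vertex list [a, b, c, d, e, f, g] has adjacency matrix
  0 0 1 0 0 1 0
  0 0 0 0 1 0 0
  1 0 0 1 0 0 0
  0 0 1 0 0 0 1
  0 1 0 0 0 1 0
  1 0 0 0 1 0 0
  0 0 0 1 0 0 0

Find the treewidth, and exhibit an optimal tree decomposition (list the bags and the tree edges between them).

The largest bag has 2 vertices, giving width 1; this decomposition certifies tw(G) ≤ 1. Since G has at least one edge (e.g. b–e), it is not an edgeless graph, so tw(G) ≥ 1. The upper and lower bounds meet at 1, so that is the treewidth.

Treewidth 1.
One such decomposition:
Bags: B1 = {b, e}  B2 = {e, f}  B3 = {a, f}  B4 = {a, c}  B5 = {c, d}  B6 = {d, g}
Tree: B1–B2, B2–B3, B3–B4, B4–B5, B5–B6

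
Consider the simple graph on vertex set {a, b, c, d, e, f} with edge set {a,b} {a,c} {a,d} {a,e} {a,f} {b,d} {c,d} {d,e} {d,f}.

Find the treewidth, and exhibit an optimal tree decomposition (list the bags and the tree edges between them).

Each bag holds 3 vertices, so the decomposition has width 2, which upper-bounds the treewidth. For the lower bound, the 3 vertices {a, d, e} are pairwise adjacent, and any tree decomposition puts a clique entirely inside one bag — forcing width ≥ 2. Therefore the treewidth is 2.

Treewidth 2.
One such decomposition:
Bags: B1 = {a, d, e}  B2 = {a, d, f}  B3 = {a, c, d}  B4 = {a, b, d}
Tree: B1–B2, B2–B3, B1–B4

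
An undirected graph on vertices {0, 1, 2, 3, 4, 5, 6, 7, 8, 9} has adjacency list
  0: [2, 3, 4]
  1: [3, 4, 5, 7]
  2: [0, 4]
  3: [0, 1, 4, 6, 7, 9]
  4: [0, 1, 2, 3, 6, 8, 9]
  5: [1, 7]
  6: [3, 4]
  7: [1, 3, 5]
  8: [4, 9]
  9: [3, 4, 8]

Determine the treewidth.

2

A width-2 tree decomposition is:
Bags: B1 = {3, 4, 9}  B2 = {0, 3, 4}  B3 = {1, 3, 4}  B4 = {3, 4, 6}  B5 = {0, 2, 4}  B6 = {1, 3, 7}  B7 = {1, 5, 7}  B8 = {4, 8, 9}
Tree: B1–B2, B2–B3, B3–B4, B2–B5, B3–B6, B6–B7, B1–B8
The largest bag has 3 vertices, giving width 2; this decomposition certifies tw(G) ≤ 2. On the other hand G contains the 3-clique {4, 8, 9}. A clique must lie in a single bag of any decomposition, so no decomposition can have width below 2. Hence tw(G) = 2 exactly.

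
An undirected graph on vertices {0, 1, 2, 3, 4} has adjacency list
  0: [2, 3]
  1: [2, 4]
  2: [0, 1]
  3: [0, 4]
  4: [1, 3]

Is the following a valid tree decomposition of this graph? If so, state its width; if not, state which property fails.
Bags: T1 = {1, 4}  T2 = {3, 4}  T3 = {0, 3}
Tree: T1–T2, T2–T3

A tree decomposition must satisfy three properties: every vertex lies in some bag; for every edge, both endpoints lie together in some bag; and for every vertex, the bags containing it form a connected subtree. Here vertex 2 appears in no bag, so the decomposition is invalid.

No — vertex 2 appears in no bag.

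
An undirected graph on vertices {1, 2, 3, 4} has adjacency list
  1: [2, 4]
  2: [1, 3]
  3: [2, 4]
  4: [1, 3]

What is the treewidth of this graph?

A width-2 tree decomposition is:
Bags: B1 = {1, 2, 3}  B2 = {1, 3, 4}
Tree: B1–B2
Each bag holds 3 vertices, so the decomposition has width 2, which upper-bounds the treewidth. Since 1–2–3–4–1 is a cycle in G, G is not acyclic. Forests are exactly the graphs of treewidth ≤ 1, so tw(G) ≥ 2. Therefore the treewidth is 2.

2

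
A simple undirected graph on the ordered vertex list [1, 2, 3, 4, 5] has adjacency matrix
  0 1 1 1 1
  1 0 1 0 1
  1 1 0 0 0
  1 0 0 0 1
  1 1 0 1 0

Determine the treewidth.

A width-2 tree decomposition is:
Bags: B1 = {1, 2, 5}  B2 = {1, 2, 3}  B3 = {1, 4, 5}
Tree: B1–B2, B1–B3
Each bag holds 3 vertices, so the decomposition has width 2, which upper-bounds the treewidth. Conversely, {1, 2, 3} is a clique of size 3, and the vertices of any clique must share a bag in every tree decomposition; so some bag has ≥ 3 vertices and tw(G) ≥ 2. Therefore the treewidth is 2.

2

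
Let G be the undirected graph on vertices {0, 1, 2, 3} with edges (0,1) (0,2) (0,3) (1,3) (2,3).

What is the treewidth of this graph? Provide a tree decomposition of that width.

Treewidth 2.
One such decomposition:
Bags: B1 = {0, 2, 3}  B2 = {0, 1, 3}
Tree: B1–B2

The largest bag has 3 vertices, giving width 2; this decomposition certifies tw(G) ≤ 2. On the other hand G contains the 3-clique {0, 1, 3}. A clique must lie in a single bag of any decomposition, so no decomposition can have width below 2. Combining the bounds, tw(G) = 2.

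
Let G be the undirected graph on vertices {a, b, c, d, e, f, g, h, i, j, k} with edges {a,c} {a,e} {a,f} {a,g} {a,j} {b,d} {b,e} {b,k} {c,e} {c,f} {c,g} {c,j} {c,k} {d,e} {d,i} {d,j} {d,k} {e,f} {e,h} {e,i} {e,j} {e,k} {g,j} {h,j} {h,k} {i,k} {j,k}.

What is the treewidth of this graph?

A width-3 tree decomposition is:
Bags: B1 = {a, c, e, f}  B2 = {a, c, e, j}  B3 = {c, e, j, k}  B4 = {a, c, g, j}  B5 = {d, e, j, k}  B6 = {e, h, j, k}  B7 = {d, e, i, k}  B8 = {b, d, e, k}
Tree: B1–B2, B2–B3, B2–B4, B3–B5, B5–B6, B5–B7, B7–B8
Every bag has size at most 4, so the width is 4 − 1 = 3 and tw(G) ≤ 3. For the lower bound, the 4 vertices {a, c, g, j} are pairwise adjacent, and any tree decomposition puts a clique entirely inside one bag — forcing width ≥ 3. Combining the bounds, tw(G) = 3.

3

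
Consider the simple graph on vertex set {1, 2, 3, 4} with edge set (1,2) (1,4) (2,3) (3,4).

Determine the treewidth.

A width-2 tree decomposition is:
Bags: B1 = {1, 2, 3}  B2 = {1, 3, 4}
Tree: B1–B2
Every bag has size at most 3, so the width is 3 − 1 = 2 and tw(G) ≤ 2. Since 3–2–1–4–3 is a cycle in G, G is not acyclic. Forests are exactly the graphs of treewidth ≤ 1, so tw(G) ≥ 2. Therefore the treewidth is 2.

2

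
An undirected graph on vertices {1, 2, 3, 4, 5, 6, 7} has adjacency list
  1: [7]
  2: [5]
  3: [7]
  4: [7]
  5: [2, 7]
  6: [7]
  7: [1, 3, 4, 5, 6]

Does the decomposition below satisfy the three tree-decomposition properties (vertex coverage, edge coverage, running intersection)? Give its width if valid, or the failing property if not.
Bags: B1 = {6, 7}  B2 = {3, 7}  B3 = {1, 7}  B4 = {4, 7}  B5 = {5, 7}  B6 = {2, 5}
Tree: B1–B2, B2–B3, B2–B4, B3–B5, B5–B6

Yes; width 1.

Vertex coverage: the bags together contain {1, 2, 3, 4, 5, 6, 7}, the full vertex set. Edge coverage: each edge of G has both endpoints in at least one bag. Running intersection: for every vertex, the bags containing it form a connected subtree. All three properties hold, so this is a valid tree decomposition of width max|bag| − 1 = 1, and hence tw(G) ≤ 1.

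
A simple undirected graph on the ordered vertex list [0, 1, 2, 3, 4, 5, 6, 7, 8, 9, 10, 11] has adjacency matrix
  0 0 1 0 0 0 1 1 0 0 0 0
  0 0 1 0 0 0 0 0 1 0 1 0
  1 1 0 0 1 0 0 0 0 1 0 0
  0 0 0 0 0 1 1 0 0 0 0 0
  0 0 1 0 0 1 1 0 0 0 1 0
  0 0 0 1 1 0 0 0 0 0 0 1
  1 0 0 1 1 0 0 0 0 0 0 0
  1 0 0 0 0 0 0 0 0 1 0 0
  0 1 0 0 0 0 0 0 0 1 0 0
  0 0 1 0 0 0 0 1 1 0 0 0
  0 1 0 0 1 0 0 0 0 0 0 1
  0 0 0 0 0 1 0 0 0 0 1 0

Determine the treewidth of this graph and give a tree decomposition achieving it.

Each bag holds 4 vertices, so the decomposition has width 3, which upper-bounds the treewidth. For the lower bound: the 4 vertex sets {3,5,11}, {6}, {4}, {0,1,2,10} are disjoint, each induces a connected subgraph, and every pair is joined by at least one edge of G. Contracting each set to a single vertex therefore yields K_{4} as a minor, and since treewidth is minor-monotone, tw(G) ≥ tw(K_{4}) = 3. Therefore the treewidth is 3.

Treewidth 3.
One such decomposition:
Bags: B1 = {3, 5, 6, 11}  B2 = {4, 5, 6, 11}  B3 = {4, 6, 10, 11}  B4 = {0, 4, 6, 10}  B5 = {0, 2, 4, 10}  B6 = {0, 1, 2, 10}  B7 = {0, 1, 2, 7}  B8 = {1, 2, 7, 9}  B9 = {1, 7, 8, 9}
Tree: B1–B2, B2–B3, B3–B4, B4–B5, B5–B6, B6–B7, B7–B8, B8–B9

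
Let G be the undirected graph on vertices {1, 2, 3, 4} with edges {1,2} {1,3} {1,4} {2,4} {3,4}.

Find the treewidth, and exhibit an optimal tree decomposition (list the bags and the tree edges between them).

The largest bag has 3 vertices, giving width 2; this decomposition certifies tw(G) ≤ 2. Conversely, {1, 2, 4} is a clique of size 3, and the vertices of any clique must share a bag in every tree decomposition; so some bag has ≥ 3 vertices and tw(G) ≥ 2. Hence tw(G) = 2 exactly.

Treewidth 2.
One such decomposition:
Bags: B1 = {1, 2, 4}  B2 = {1, 3, 4}
Tree: B1–B2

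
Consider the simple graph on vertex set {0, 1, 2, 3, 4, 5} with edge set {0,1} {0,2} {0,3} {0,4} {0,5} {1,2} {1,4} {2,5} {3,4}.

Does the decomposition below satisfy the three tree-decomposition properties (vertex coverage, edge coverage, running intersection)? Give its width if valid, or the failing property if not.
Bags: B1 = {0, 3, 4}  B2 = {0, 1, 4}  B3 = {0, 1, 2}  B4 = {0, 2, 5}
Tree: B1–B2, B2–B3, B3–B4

Vertex coverage: the bags together contain {0, 1, 2, 3, 4, 5}, the full vertex set. Edge coverage: each edge of G has both endpoints in at least one bag. Running intersection: for every vertex, the bags containing it form a connected subtree. All three properties hold, so this is a valid tree decomposition of width max|bag| − 1 = 2, and hence tw(G) ≤ 2.

Yes; width 2.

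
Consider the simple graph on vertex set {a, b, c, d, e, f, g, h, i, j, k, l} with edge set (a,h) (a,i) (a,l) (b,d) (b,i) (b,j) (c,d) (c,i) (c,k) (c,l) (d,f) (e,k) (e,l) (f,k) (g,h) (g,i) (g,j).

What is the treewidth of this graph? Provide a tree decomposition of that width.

Treewidth 3.
One such decomposition:
Bags: B1 = {d, e, f, k}  B2 = {c, d, e, k}  B3 = {c, d, e, l}  B4 = {b, c, d, l}  B5 = {b, c, i, l}  B6 = {a, b, i, l}  B7 = {a, b, i, j}  B8 = {a, g, i, j}  B9 = {a, g, h, j}
Tree: B1–B2, B2–B3, B3–B4, B4–B5, B5–B6, B6–B7, B7–B8, B8–B9

Each bag holds 4 vertices, so the decomposition has width 3, which upper-bounds the treewidth. For the lower bound: the 4 vertex sets {e,f,k}, {d}, {c}, {a,b,i,l} are disjoint, each induces a connected subgraph, and every pair is joined by at least one edge of G. Contracting each set to a single vertex therefore yields K_{4} as a minor, and since treewidth is minor-monotone, tw(G) ≥ tw(K_{4}) = 3. Therefore the treewidth is 3.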